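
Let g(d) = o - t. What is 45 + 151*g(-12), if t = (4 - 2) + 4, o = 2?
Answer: -559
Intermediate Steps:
t = 6 (t = 2 + 4 = 6)
g(d) = -4 (g(d) = 2 - 1*6 = 2 - 6 = -4)
45 + 151*g(-12) = 45 + 151*(-4) = 45 - 604 = -559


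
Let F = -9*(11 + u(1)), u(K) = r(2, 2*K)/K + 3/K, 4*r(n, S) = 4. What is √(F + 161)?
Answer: √26 ≈ 5.0990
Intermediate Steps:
r(n, S) = 1 (r(n, S) = (¼)*4 = 1)
u(K) = 4/K (u(K) = 1/K + 3/K = 4/K)
F = -135 (F = -9*(11 + 4/1) = -9*(11 + 4*1) = -9*(11 + 4) = -9*15 = -135)
√(F + 161) = √(-135 + 161) = √26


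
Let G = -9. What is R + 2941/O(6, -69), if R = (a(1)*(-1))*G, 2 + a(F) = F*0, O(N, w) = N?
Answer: 2833/6 ≈ 472.17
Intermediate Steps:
a(F) = -2 (a(F) = -2 + F*0 = -2 + 0 = -2)
R = -18 (R = -2*(-1)*(-9) = 2*(-9) = -18)
R + 2941/O(6, -69) = -18 + 2941/6 = 2833/6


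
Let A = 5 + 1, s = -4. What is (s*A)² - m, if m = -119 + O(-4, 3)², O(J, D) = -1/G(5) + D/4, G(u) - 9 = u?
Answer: 544519/784 ≈ 694.54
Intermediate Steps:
G(u) = 9 + u
A = 6
O(J, D) = -1/14 + D/4 (O(J, D) = -1/(9 + 5) + D/4 = -1/14 + D*(¼) = -1*1/14 + D/4 = -1/14 + D/4)
m = -92935/784 (m = -119 + (-1/14 + (¼)*3)² = -119 + (-1/14 + ¾)² = -119 + (19/28)² = -119 + 361/784 = -92935/784 ≈ -118.54)
(s*A)² - m = (-4*6)² - 1*(-92935/784) = (-24)² + 92935/784 = 576 + 92935/784 = 544519/784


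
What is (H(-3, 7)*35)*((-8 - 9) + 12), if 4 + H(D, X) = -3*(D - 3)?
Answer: -2450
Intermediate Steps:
H(D, X) = 5 - 3*D (H(D, X) = -4 - 3*(D - 3) = -4 - 3*(-3 + D) = -4 + (9 - 3*D) = 5 - 3*D)
(H(-3, 7)*35)*((-8 - 9) + 12) = ((5 - 3*(-3))*35)*((-8 - 9) + 12) = ((5 + 9)*35)*(-17 + 12) = (14*35)*(-5) = 490*(-5) = -2450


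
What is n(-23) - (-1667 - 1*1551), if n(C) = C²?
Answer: 3747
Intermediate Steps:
n(-23) - (-1667 - 1*1551) = (-23)² - (-1667 - 1*1551) = 529 - (-1667 - 1551) = 529 - 1*(-3218) = 529 + 3218 = 3747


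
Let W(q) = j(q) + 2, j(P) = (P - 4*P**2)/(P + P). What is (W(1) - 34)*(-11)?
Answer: 737/2 ≈ 368.50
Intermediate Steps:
j(P) = (P - 4*P**2)/(2*P) (j(P) = (P - 4*P**2)/((2*P)) = (P - 4*P**2)*(1/(2*P)) = (P - 4*P**2)/(2*P))
W(q) = 5/2 - 2*q (W(q) = (1/2 - 2*q) + 2 = 5/2 - 2*q)
(W(1) - 34)*(-11) = ((5/2 - 2*1) - 34)*(-11) = ((5/2 - 2) - 34)*(-11) = (1/2 - 34)*(-11) = -67/2*(-11) = 737/2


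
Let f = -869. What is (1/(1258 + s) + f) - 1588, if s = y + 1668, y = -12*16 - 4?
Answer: -6707609/2730 ≈ -2457.0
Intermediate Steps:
y = -196 (y = -192 - 4 = -196)
s = 1472 (s = -196 + 1668 = 1472)
(1/(1258 + s) + f) - 1588 = (1/(1258 + 1472) - 869) - 1588 = (1/2730 - 869) - 1588 = -2372369/2730 - 1588 = -6707609/2730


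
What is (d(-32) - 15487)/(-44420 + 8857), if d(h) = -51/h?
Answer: 495533/1138016 ≈ 0.43544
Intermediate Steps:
(d(-32) - 15487)/(-44420 + 8857) = (-51/(-32) - 15487)/(-44420 + 8857) = (-51*(-1/32) - 15487)/(-35563) = (51/32 - 15487)*(-1/35563) = -495533/32*(-1/35563) = 495533/1138016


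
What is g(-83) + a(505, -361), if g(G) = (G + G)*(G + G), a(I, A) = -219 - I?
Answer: 26832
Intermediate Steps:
g(G) = 4*G² (g(G) = (2*G)*(2*G) = 4*G²)
g(-83) + a(505, -361) = 4*(-83)² + (-219 - 1*505) = 4*6889 + (-219 - 505) = 27556 - 724 = 26832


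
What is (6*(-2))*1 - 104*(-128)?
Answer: 13300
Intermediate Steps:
(6*(-2))*1 - 104*(-128) = -12*1 + 13312 = -12 + 13312 = 13300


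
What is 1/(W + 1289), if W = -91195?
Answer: -1/89906 ≈ -1.1123e-5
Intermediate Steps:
1/(W + 1289) = 1/(-91195 + 1289) = 1/(-89906) = -1/89906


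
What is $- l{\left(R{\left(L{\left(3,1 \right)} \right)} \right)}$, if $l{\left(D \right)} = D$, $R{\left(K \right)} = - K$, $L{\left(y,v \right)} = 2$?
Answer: $2$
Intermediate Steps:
$- l{\left(R{\left(L{\left(3,1 \right)} \right)} \right)} = - \left(-1\right) 2 = \left(-1\right) \left(-2\right) = 2$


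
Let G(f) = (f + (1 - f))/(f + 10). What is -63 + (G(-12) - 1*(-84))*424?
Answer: 35341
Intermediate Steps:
G(f) = 1/(10 + f)
-63 + (G(-12) - 1*(-84))*424 = -63 + (1/(10 - 12) - 1*(-84))*424 = -63 + (1/(-2) + 84)*424 = -63 + (-1/2 + 84)*424 = -63 + (167/2)*424 = -63 + 35404 = 35341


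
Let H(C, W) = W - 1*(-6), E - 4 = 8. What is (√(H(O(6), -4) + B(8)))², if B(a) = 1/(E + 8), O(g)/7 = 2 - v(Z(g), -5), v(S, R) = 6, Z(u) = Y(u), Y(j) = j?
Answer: 41/20 ≈ 2.0500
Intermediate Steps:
Z(u) = u
E = 12 (E = 4 + 8 = 12)
O(g) = -28 (O(g) = 7*(2 - 1*6) = 7*(2 - 6) = 7*(-4) = -28)
H(C, W) = 6 + W (H(C, W) = W + 6 = 6 + W)
B(a) = 1/20 (B(a) = 1/(12 + 8) = 1/20)
(√(H(O(6), -4) + B(8)))² = (√((6 - 4) + 1/20))² = (√(2 + 1/20))² = (√(41/20))² = (√205/10)² = 41/20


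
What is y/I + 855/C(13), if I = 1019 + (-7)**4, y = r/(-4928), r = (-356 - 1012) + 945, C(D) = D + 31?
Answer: 3308077/170240 ≈ 19.432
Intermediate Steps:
C(D) = 31 + D
r = -423 (r = -1368 + 945 = -423)
y = 423/4928 (y = -423/(-4928) = -423*(-1/4928) = 423/4928 ≈ 0.085836)
I = 3420 (I = 1019 + 2401 = 3420)
y/I + 855/C(13) = (423/4928)/3420 + 855/(31 + 13) = (423/4928)*(1/3420) + 855/44 = 47/1872640 + 855*(1/44) = 47/1872640 + 855/44 = 3308077/170240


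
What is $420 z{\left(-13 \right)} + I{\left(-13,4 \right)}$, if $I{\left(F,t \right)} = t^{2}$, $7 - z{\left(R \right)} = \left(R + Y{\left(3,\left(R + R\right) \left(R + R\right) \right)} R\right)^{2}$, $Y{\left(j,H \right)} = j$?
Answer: $-1132724$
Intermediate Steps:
$z{\left(R \right)} = 7 - 16 R^{2}$ ($z{\left(R \right)} = 7 - \left(R + 3 R\right)^{2} = 7 - \left(4 R\right)^{2} = 7 - 16 R^{2}$)
$420 z{\left(-13 \right)} + I{\left(-13,4 \right)} = 420 \left(7 - 16 \left(-13\right)^{2}\right) + 4^{2} = 420 \left(7 - 2704\right) + 16 = 420 \left(-2697\right) + 16 = -1132740 + 16 = -1132724$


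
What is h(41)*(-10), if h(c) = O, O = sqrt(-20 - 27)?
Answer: -10*I*sqrt(47) ≈ -68.557*I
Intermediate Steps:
O = I*sqrt(47) (O = sqrt(-47) = I*sqrt(47) ≈ 6.8557*I)
h(c) = I*sqrt(47)
h(41)*(-10) = (I*sqrt(47))*(-10) = -10*I*sqrt(47)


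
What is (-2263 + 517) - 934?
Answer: -2680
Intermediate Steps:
(-2263 + 517) - 934 = -1746 - 934 = -2680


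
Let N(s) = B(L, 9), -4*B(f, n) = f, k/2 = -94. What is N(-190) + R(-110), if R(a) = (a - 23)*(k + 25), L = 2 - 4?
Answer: 43359/2 ≈ 21680.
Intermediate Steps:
k = -188 (k = 2*(-94) = -188)
L = -2
B(f, n) = -f/4
N(s) = ½ (N(s) = -¼*(-2) = ½)
R(a) = 3749 - 163*a (R(a) = (a - 23)*(-188 + 25) = (-23 + a)*(-163) = 3749 - 163*a)
N(-190) + R(-110) = ½ + (3749 - 163*(-110)) = ½ + (3749 + 17930) = ½ + 21679 = 43359/2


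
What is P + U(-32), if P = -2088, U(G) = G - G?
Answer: -2088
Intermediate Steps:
U(G) = 0
P + U(-32) = -2088 + 0 = -2088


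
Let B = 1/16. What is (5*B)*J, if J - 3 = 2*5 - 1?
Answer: 15/4 ≈ 3.7500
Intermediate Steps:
B = 1/16 ≈ 0.062500
J = 12 (J = 3 + (2*5 - 1) = 3 + (10 - 1) = 3 + 9 = 12)
(5*B)*J = (5*(1/16))*12 = (5/16)*12 = 15/4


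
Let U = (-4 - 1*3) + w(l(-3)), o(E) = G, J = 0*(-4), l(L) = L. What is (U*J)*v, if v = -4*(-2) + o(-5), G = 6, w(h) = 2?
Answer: 0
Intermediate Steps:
J = 0
o(E) = 6
v = 14 (v = -4*(-2) + 6 = 8 + 6 = 14)
U = -5 (U = (-4 - 1*3) + 2 = (-4 - 3) + 2 = -7 + 2 = -5)
(U*J)*v = -5*0*14 = 0*14 = 0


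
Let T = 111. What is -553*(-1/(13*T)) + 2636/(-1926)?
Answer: -456445/463203 ≈ -0.98541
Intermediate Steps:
-553*(-1/(13*T)) + 2636/(-1926) = -553/((-13*111)) + 2636/(-1926) = -553/(-1443) + 2636*(-1/1926) = -553*(-1/1443) - 1318/963 = 553/1443 - 1318/963 = -456445/463203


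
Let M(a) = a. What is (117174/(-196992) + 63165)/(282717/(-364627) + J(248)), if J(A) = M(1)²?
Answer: 756168486585877/2689269120 ≈ 2.8118e+5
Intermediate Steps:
J(A) = 1 (J(A) = 1² = 1)
(117174/(-196992) + 63165)/(282717/(-364627) + J(248)) = (117174/(-196992) + 63165)/(282717/(-364627) + 1) = (117174*(-1/196992) + 63165)/(282717*(-1/364627) + 1) = (-19529/32832 + 63165)/(-282717/364627 + 1) = 2073813751/(32832*(81910/364627)) = (2073813751/32832)*(364627/81910) = 756168486585877/2689269120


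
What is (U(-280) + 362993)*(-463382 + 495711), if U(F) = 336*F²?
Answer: 863358650297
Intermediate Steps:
(U(-280) + 362993)*(-463382 + 495711) = (336*(-280)² + 362993)*(-463382 + 495711) = (336*78400 + 362993)*32329 = (26342400 + 362993)*32329 = 26705393*32329 = 863358650297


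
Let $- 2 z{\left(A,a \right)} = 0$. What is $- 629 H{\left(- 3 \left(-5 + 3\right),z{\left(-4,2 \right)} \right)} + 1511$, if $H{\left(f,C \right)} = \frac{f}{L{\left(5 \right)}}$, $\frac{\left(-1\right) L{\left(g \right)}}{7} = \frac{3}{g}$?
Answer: $\frac{16867}{7} \approx 2409.6$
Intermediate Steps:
$z{\left(A,a \right)} = 0$ ($z{\left(A,a \right)} = \left(- \frac{1}{2}\right) 0 = 0$)
$L{\left(g \right)} = - \frac{21}{g}$ ($L{\left(g \right)} = - 7 \frac{3}{g} = - \frac{21}{g}$)
$H{\left(f,C \right)} = - \frac{5 f}{21}$ ($H{\left(f,C \right)} = \frac{f}{\left(-21\right) \frac{1}{5}} = \frac{f}{- \frac{21}{5}} = f \left(- \frac{5}{21}\right) = - \frac{5 f}{21}$)
$- 629 H{\left(- 3 \left(-5 + 3\right),z{\left(-4,2 \right)} \right)} + 1511 = - 629 \left(- \frac{5 \left(- 3 \left(-5 + 3\right)\right)}{21}\right) + 1511 = - 629 \left(- \frac{5 \left(\left(-3\right) \left(-2\right)\right)}{21}\right) + 1511 = - 629 \left(\left(- \frac{5}{21}\right) 6\right) + 1511 = \left(-629\right) \left(- \frac{10}{7}\right) + 1511 = \frac{6290}{7} + 1511 = \frac{16867}{7}$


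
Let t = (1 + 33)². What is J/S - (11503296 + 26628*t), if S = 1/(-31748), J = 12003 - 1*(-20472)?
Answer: -1073301564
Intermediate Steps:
t = 1156 (t = 34² = 1156)
J = 32475 (J = 12003 + 20472 = 32475)
S = -1/31748 ≈ -3.1498e-5
J/S - (11503296 + 26628*t) = 32475/(-1/31748) - 26628/(1/(1156 + (-62 + 50)*(-36))) = 32475*(-31748) - 26628/(1/(1156 - 12*(-36))) = -1031016300 - 26628/(1/(1156 + 432)) = -1031016300 - 26628/(1/1588) = -1031016300 - 26628/1/1588 = -1031016300 - 26628*1588 = -1031016300 - 42285264 = -1073301564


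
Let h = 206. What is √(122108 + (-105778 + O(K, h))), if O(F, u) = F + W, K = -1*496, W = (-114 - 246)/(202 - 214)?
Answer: 2*√3966 ≈ 125.95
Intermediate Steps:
W = 30 (W = -360/(-12) = -360*(-1/12) = 30)
K = -496
O(F, u) = 30 + F (O(F, u) = F + 30 = 30 + F)
√(122108 + (-105778 + O(K, h))) = √(122108 + (-105778 + (30 - 496))) = √(122108 + (-105778 - 466)) = √(122108 - 106244) = √15864 = 2*√3966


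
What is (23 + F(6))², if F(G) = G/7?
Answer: 27889/49 ≈ 569.16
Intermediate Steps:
F(G) = G/7 (F(G) = G*(⅐) = G/7)
(23 + F(6))² = (23 + (⅐)*6)² = (23 + 6/7)² = (167/7)² = 27889/49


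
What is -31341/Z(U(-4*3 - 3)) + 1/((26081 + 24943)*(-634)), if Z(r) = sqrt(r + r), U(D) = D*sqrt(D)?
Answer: -1/32349216 - 10447*sqrt(2)*15**(1/4)/(10*sqrt(-I)) ≈ -2056.0 - 2056.0*I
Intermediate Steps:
U(D) = D**(3/2)
Z(r) = sqrt(2)*sqrt(r) (Z(r) = sqrt(2*r) = sqrt(2)*sqrt(r))
-31341/Z(U(-4*3 - 3)) + 1/((26081 + 24943)*(-634)) = -31341*(-sqrt(2)/(2*(-4*3 - 3)**(3/4))) + 1/((26081 + 24943)*(-634)) = -31341*(-sqrt(2)/(2*(-12 - 3)**(3/4))) - 1/634/51024 = -31341*(-15)**(1/4)*sqrt(2)/30 + (1/51024)*(-1/634) = -31341*sqrt(2)*15**(1/4)/(30*sqrt(-I)) - 1/32349216 = -10447*sqrt(2)*15**(1/4)/(10*sqrt(-I)) - 1/32349216 = -1/32349216 - 10447*sqrt(2)*15**(1/4)/(10*sqrt(-I))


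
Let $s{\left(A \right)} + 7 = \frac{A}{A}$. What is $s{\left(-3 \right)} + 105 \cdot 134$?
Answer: $14064$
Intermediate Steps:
$s{\left(A \right)} = -6$ ($s{\left(A \right)} = -7 + \frac{A}{A} = -7 + 1 = -6$)
$s{\left(-3 \right)} + 105 \cdot 134 = -6 + 105 \cdot 134 = -6 + 14070 = 14064$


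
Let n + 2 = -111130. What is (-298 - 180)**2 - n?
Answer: 339616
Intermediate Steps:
n = -111132 (n = -2 - 111130 = -111132)
(-298 - 180)**2 - n = (-298 - 180)**2 - 1*(-111132) = (-478)**2 + 111132 = 228484 + 111132 = 339616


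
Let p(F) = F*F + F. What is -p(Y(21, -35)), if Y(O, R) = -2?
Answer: -2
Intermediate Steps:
p(F) = F + F² (p(F) = F² + F = F + F²)
-p(Y(21, -35)) = -(-2)*(1 - 2) = -(-2)*(-1) = -1*2 = -2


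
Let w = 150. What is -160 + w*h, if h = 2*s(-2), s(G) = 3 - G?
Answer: 1340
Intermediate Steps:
h = 10 (h = 2*(3 - 1*(-2)) = 2*(3 + 2) = 2*5 = 10)
-160 + w*h = -160 + 150*10 = -160 + 1500 = 1340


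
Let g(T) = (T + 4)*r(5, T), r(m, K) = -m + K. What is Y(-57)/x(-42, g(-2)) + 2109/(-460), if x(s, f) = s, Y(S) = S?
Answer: -10393/3220 ≈ -3.2276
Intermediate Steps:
r(m, K) = K - m
g(T) = (-5 + T)*(4 + T) (g(T) = (T + 4)*(T - 1*5) = (4 + T)*(T - 5) = (4 + T)*(-5 + T) = (-5 + T)*(4 + T))
Y(-57)/x(-42, g(-2)) + 2109/(-460) = -57/(-42) + 2109/(-460) = -57*(-1/42) + 2109*(-1/460) = 19/14 - 2109/460 = -10393/3220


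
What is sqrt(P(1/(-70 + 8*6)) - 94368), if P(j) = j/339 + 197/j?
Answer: I*sqrt(5489979357786)/7458 ≈ 314.17*I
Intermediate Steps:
P(j) = 197/j + j/339 (P(j) = j*(1/339) + 197/j = j/339 + 197/j = 197/j + j/339)
sqrt(P(1/(-70 + 8*6)) - 94368) = sqrt((197/(1/(-70 + 8*6)) + 1/(339*(-70 + 8*6))) - 94368) = sqrt((197/(1/(-70 + 48)) + 1/(339*(-70 + 48))) - 94368) = sqrt((197/(1/(-22)) + (1/339)/(-22)) - 94368) = sqrt((197/(-1/22) + (1/339)*(-1/22)) - 94368) = sqrt((197*(-22) - 1/7458) - 94368) = sqrt((-4334 - 1/7458) - 94368) = sqrt(-32322973/7458 - 94368) = sqrt(-736119517/7458) = I*sqrt(5489979357786)/7458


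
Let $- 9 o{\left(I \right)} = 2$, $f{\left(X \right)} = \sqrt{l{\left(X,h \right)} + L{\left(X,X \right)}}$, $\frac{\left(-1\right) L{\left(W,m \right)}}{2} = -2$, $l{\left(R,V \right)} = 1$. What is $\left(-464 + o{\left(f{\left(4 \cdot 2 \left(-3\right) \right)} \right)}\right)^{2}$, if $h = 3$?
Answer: $\frac{17455684}{81} \approx 2.155 \cdot 10^{5}$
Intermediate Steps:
$L{\left(W,m \right)} = 4$ ($L{\left(W,m \right)} = \left(-2\right) \left(-2\right) = 4$)
$f{\left(X \right)} = \sqrt{5}$ ($f{\left(X \right)} = \sqrt{1 + 4} = \sqrt{5}$)
$o{\left(I \right)} = - \frac{2}{9}$ ($o{\left(I \right)} = \left(- \frac{1}{9}\right) 2 = - \frac{2}{9}$)
$\left(-464 + o{\left(f{\left(4 \cdot 2 \left(-3\right) \right)} \right)}\right)^{2} = \left(-464 - \frac{2}{9}\right)^{2} = \left(- \frac{4178}{9}\right)^{2} = \frac{17455684}{81}$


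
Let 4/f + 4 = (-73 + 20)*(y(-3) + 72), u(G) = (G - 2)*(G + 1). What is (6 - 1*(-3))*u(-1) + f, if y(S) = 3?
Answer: -4/3979 ≈ -0.0010053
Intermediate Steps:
u(G) = (1 + G)*(-2 + G) (u(G) = (-2 + G)*(1 + G) = (1 + G)*(-2 + G))
f = -4/3979 (f = 4/(-4 + (-73 + 20)*(3 + 72)) = 4/(-4 - 53*75) = 4/(-4 - 3975) = 4/(-3979) = 4*(-1/3979) = -4/3979 ≈ -0.0010053)
(6 - 1*(-3))*u(-1) + f = (6 - 1*(-3))*(-2 + (-1)² - 1*(-1)) - 4/3979 = (6 + 3)*(-2 + 1 + 1) - 4/3979 = 9*0 - 4/3979 = 0 - 4/3979 = -4/3979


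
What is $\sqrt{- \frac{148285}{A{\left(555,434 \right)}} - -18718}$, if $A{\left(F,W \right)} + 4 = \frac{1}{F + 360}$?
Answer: $\frac{\sqrt{747057799483}}{3659} \approx 236.22$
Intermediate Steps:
$A{\left(F,W \right)} = -4 + \frac{1}{360 + F}$ ($A{\left(F,W \right)} = -4 + \frac{1}{F + 360} = -4 + \frac{1}{360 + F}$)
$\sqrt{- \frac{148285}{A{\left(555,434 \right)}} - -18718} = \sqrt{- \frac{148285}{\frac{1}{360 + 555} \left(-1439 - 2220\right)} - -18718} = \sqrt{- \frac{148285}{\frac{1}{915} \left(-1439 - 2220\right)} + 18718} = \sqrt{- \frac{148285}{\frac{1}{915} \left(-3659\right)} + 18718} = \sqrt{- \frac{148285}{- \frac{3659}{915}} + 18718} = \sqrt{\left(-148285\right) \left(- \frac{915}{3659}\right) + 18718} = \sqrt{\frac{135680775}{3659} + 18718} = \sqrt{\frac{204169937}{3659}} = \frac{\sqrt{747057799483}}{3659}$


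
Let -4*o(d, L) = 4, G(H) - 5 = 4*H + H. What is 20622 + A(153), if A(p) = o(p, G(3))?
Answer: 20621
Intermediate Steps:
G(H) = 5 + 5*H (G(H) = 5 + (4*H + H) = 5 + 5*H)
o(d, L) = -1 (o(d, L) = -¼*4 = -1)
A(p) = -1
20622 + A(153) = 20622 - 1 = 20621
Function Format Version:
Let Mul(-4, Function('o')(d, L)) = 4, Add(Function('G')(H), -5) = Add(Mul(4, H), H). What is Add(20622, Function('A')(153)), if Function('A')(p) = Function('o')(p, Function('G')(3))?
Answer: 20621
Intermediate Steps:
Function('G')(H) = Add(5, Mul(5, H)) (Function('G')(H) = Add(5, Add(Mul(4, H), H)) = Add(5, Mul(5, H)))
Function('o')(d, L) = -1 (Function('o')(d, L) = Mul(Rational(-1, 4), 4) = -1)
Function('A')(p) = -1
Add(20622, Function('A')(153)) = Add(20622, -1) = 20621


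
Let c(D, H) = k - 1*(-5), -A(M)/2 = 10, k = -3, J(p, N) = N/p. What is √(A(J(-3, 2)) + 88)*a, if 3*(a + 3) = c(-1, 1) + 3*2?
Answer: -2*√17/3 ≈ -2.7487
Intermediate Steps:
A(M) = -20 (A(M) = -2*10 = -20)
c(D, H) = 2 (c(D, H) = -3 - 1*(-5) = -3 + 5 = 2)
a = -⅓ (a = -3 + (2 + 3*2)/3 = -3 + (2 + 6)/3 = -3 + (⅓)*8 = -3 + 8/3 = -⅓ ≈ -0.33333)
√(A(J(-3, 2)) + 88)*a = √(-20 + 88)*(-⅓) = √68*(-⅓) = (2*√17)*(-⅓) = -2*√17/3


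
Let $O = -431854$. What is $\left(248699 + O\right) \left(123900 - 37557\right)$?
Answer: $-15814152165$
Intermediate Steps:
$\left(248699 + O\right) \left(123900 - 37557\right) = \left(248699 - 431854\right) \left(123900 - 37557\right) = \left(-183155\right) 86343 = -15814152165$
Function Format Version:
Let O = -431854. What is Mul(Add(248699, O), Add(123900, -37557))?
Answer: -15814152165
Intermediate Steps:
Mul(Add(248699, O), Add(123900, -37557)) = Mul(Add(248699, -431854), Add(123900, -37557)) = Mul(-183155, 86343) = -15814152165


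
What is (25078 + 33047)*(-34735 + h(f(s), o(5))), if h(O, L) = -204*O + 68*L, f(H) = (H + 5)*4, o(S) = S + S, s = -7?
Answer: -1884586875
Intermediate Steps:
o(S) = 2*S
f(H) = 20 + 4*H (f(H) = (5 + H)*4 = 20 + 4*H)
(25078 + 33047)*(-34735 + h(f(s), o(5))) = (25078 + 33047)*(-34735 + (-204*(20 + 4*(-7)) + 68*(2*5))) = 58125*(-34735 + (-204*(20 - 28) + 68*10)) = 58125*(-34735 + (-204*(-8) + 680)) = 58125*(-34735 + (1632 + 680)) = 58125*(-34735 + 2312) = 58125*(-32423) = -1884586875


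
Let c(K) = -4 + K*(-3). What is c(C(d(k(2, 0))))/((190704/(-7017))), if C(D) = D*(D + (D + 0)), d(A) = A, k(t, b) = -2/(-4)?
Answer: 25729/127136 ≈ 0.20237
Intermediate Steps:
k(t, b) = ½ (k(t, b) = -2*(-¼) = ½)
C(D) = 2*D² (C(D) = D*(D + D) = D*(2*D) = 2*D²)
c(K) = -4 - 3*K
c(C(d(k(2, 0))))/((190704/(-7017))) = (-4 - 6*(½)²)/((190704/(-7017))) = (-4 - 6/4)/((190704*(-1/7017))) = (-4 - 3*½)/(-63568/2339) = (-4 - 3/2)*(-2339/63568) = -11/2*(-2339/63568) = 25729/127136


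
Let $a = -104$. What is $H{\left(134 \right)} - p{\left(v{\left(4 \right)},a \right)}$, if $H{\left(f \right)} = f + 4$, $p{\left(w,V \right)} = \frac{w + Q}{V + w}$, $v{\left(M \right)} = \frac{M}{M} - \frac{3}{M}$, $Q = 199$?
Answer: $\frac{58067}{415} \approx 139.92$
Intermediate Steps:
$v{\left(M \right)} = 1 - \frac{3}{M}$
$p{\left(w,V \right)} = \frac{199 + w}{V + w}$ ($p{\left(w,V \right)} = \frac{w + 199}{V + w} = \frac{199 + w}{V + w}$)
$H{\left(f \right)} = 4 + f$
$H{\left(134 \right)} - p{\left(v{\left(4 \right)},a \right)} = \left(4 + 134\right) - \frac{199 + \frac{-3 + 4}{4}}{-104 + \frac{-3 + 4}{4}} = 138 - \frac{199 + \frac{1}{4} \cdot 1}{-104 + \frac{1}{4} \cdot 1} = 138 - \frac{199 + \frac{1}{4}}{-104 + \frac{1}{4}} = 138 - \frac{1}{- \frac{415}{4}} \cdot \frac{797}{4} = 138 - \left(- \frac{4}{415}\right) \frac{797}{4} = 138 - - \frac{797}{415} = 138 + \frac{797}{415} = \frac{58067}{415}$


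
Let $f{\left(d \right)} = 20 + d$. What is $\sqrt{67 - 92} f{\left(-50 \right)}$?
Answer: $- 150 i \approx - 150.0 i$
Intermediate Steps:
$\sqrt{67 - 92} f{\left(-50 \right)} = \sqrt{67 - 92} \left(20 - 50\right) = \sqrt{-25} \left(-30\right) = 5 i \left(-30\right) = - 150 i$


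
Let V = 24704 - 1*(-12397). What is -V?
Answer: -37101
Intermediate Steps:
V = 37101 (V = 24704 + 12397 = 37101)
-V = -1*37101 = -37101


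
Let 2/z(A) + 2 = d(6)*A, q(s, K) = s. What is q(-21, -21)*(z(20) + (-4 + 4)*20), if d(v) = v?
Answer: -21/59 ≈ -0.35593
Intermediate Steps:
z(A) = 2/(-2 + 6*A)
q(-21, -21)*(z(20) + (-4 + 4)*20) = -21*(1/(-1 + 3*20) + (-4 + 4)*20) = -21*(1/(-1 + 60) + 0*20) = -21*(1/59 + 0) = -21*1/59 = -21/59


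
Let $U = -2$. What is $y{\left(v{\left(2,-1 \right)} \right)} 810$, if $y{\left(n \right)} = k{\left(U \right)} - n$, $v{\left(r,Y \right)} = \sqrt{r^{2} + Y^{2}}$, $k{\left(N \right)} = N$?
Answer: $-1620 - 810 \sqrt{5} \approx -3431.2$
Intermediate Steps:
$v{\left(r,Y \right)} = \sqrt{Y^{2} + r^{2}}$
$y{\left(n \right)} = -2 - n$
$y{\left(v{\left(2,-1 \right)} \right)} 810 = \left(-2 - \sqrt{\left(-1\right)^{2} + 2^{2}}\right) 810 = \left(-2 - \sqrt{1 + 4}\right) 810 = \left(-2 - \sqrt{5}\right) 810 = -1620 - 810 \sqrt{5}$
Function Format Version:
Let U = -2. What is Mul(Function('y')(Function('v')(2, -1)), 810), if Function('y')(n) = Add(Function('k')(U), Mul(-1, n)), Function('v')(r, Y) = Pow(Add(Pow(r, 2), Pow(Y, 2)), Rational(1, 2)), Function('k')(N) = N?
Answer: Add(-1620, Mul(-810, Pow(5, Rational(1, 2)))) ≈ -3431.2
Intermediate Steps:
Function('v')(r, Y) = Pow(Add(Pow(Y, 2), Pow(r, 2)), Rational(1, 2))
Function('y')(n) = Add(-2, Mul(-1, n))
Mul(Function('y')(Function('v')(2, -1)), 810) = Mul(Add(-2, Mul(-1, Pow(Add(Pow(-1, 2), Pow(2, 2)), Rational(1, 2)))), 810) = Mul(Add(-2, Mul(-1, Pow(Add(1, 4), Rational(1, 2)))), 810) = Mul(Add(-2, Mul(-1, Pow(5, Rational(1, 2)))), 810) = Add(-1620, Mul(-810, Pow(5, Rational(1, 2))))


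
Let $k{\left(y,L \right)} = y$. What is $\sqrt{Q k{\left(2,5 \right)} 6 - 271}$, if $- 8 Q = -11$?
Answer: $\frac{i \sqrt{1018}}{2} \approx 15.953 i$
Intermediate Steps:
$Q = \frac{11}{8}$ ($Q = \left(- \frac{1}{8}\right) \left(-11\right) = \frac{11}{8} \approx 1.375$)
$\sqrt{Q k{\left(2,5 \right)} 6 - 271} = \sqrt{\frac{11 \cdot 2 \cdot 6}{8} - 271} = \sqrt{\frac{11}{8} \cdot 12 - 271} = \sqrt{\frac{33}{2} - 271} = \sqrt{- \frac{509}{2}} = \frac{i \sqrt{1018}}{2}$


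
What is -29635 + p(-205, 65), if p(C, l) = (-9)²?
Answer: -29554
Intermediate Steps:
p(C, l) = 81
-29635 + p(-205, 65) = -29635 + 81 = -29554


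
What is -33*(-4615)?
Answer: 152295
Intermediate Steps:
-33*(-4615) = -1*(-152295) = 152295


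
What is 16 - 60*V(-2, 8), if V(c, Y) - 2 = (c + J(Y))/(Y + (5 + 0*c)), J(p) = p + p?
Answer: -2192/13 ≈ -168.62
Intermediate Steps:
J(p) = 2*p
V(c, Y) = 2 + (c + 2*Y)/(5 + Y) (V(c, Y) = 2 + (c + 2*Y)/(Y + (5 + 0*c)) = 2 + (c + 2*Y)/(Y + (5 + 0)) = 2 + (c + 2*Y)/(Y + 5) = 2 + (c + 2*Y)/(5 + Y))
16 - 60*V(-2, 8) = 16 - 60*(10 - 2 + 4*8)/(5 + 8) = 16 - 60*(10 - 2 + 32)/13 = 16 - 60*40/13 = 16 - 2400/13 = -2192/13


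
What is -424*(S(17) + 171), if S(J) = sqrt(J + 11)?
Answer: -72504 - 848*sqrt(7) ≈ -74748.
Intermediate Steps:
S(J) = sqrt(11 + J)
-424*(S(17) + 171) = -424*(sqrt(11 + 17) + 171) = -424*(sqrt(28) + 171) = -424*(2*sqrt(7) + 171) = -424*(171 + 2*sqrt(7)) = -72504 - 848*sqrt(7)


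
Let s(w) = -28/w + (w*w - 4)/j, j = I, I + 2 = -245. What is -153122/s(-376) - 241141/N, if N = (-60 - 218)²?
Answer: 271554942785565/1026890978876 ≈ 264.44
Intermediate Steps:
I = -247 (I = -2 - 245 = -247)
j = -247
N = 77284 (N = (-278)² = 77284)
s(w) = 4/247 - 28/w - w²/247 (s(w) = -28/w + (w*w - 4)/(-247) = -28/w + (w² - 4)*(-1/247) = -28/w + (-4 + w²)*(-1/247) = -28/w + (4/247 - w²/247) = 4/247 - 28/w - w²/247)
-153122/s(-376) - 241141/N = -153122*(-92872/(-6916 - 376*(4 - 1*(-376)²))) - 241141/77284 = -153122*(-92872/(-6916 - 376*(4 - 1*141376))) - 241141*1/77284 = -153122*(-92872/(-6916 - 376*(4 - 141376))) - 241141/77284 = -153122*(-92872/(-6916 - 376*(-141372))) - 241141/77284 = -153122*(-92872/(-6916 + 53155872)) - 241141/77284 = -153122/((1/247)*(-1/376)*53148956) - 241141/77284 = -153122/(-13287239/23218) - 241141/77284 = -153122*(-23218/13287239) - 241141/77284 = 3555186596/13287239 - 241141/77284 = 271554942785565/1026890978876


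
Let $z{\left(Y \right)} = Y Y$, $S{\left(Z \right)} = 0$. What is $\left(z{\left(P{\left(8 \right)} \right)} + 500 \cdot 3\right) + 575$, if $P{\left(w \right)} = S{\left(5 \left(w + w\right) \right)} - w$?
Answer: $2139$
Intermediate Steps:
$P{\left(w \right)} = - w$ ($P{\left(w \right)} = 0 - w = - w$)
$z{\left(Y \right)} = Y^{2}$
$\left(z{\left(P{\left(8 \right)} \right)} + 500 \cdot 3\right) + 575 = \left(\left(\left(-1\right) 8\right)^{2} + 500 \cdot 3\right) + 575 = \left(\left(-8\right)^{2} + 1500\right) + 575 = \left(64 + 1500\right) + 575 = 1564 + 575 = 2139$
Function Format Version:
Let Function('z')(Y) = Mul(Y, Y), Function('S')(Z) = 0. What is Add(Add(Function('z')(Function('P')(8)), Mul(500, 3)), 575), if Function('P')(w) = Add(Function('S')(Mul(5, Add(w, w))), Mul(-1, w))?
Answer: 2139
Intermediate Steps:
Function('P')(w) = Mul(-1, w) (Function('P')(w) = Add(0, Mul(-1, w)) = Mul(-1, w))
Function('z')(Y) = Pow(Y, 2)
Add(Add(Function('z')(Function('P')(8)), Mul(500, 3)), 575) = Add(Add(Pow(Mul(-1, 8), 2), Mul(500, 3)), 575) = Add(Add(Pow(-8, 2), 1500), 575) = Add(Add(64, 1500), 575) = Add(1564, 575) = 2139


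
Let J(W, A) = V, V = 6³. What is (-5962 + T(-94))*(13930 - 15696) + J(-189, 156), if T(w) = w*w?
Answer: -5075268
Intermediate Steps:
T(w) = w²
V = 216
J(W, A) = 216
(-5962 + T(-94))*(13930 - 15696) + J(-189, 156) = (-5962 + (-94)²)*(13930 - 15696) + 216 = (-5962 + 8836)*(-1766) + 216 = 2874*(-1766) + 216 = -5075484 + 216 = -5075268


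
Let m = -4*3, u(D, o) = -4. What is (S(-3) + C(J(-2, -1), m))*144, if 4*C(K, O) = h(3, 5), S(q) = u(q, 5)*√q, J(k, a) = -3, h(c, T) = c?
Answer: 108 - 576*I*√3 ≈ 108.0 - 997.66*I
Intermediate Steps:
S(q) = -4*√q
m = -12
C(K, O) = ¾ (C(K, O) = (¼)*3 = ¾)
(S(-3) + C(J(-2, -1), m))*144 = (-4*I*√3 + ¾)*144 = (¾ - 4*I*√3)*144 = 108 - 576*I*√3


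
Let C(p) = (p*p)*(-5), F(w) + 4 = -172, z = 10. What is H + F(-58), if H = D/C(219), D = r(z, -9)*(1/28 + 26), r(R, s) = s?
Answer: -131305831/746060 ≈ -176.00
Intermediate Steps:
F(w) = -176 (F(w) = -4 - 172 = -176)
C(p) = -5*p² (C(p) = p²*(-5) = -5*p²)
D = -6561/28 (D = -9*(1/28 + 26) = -9*729/28 = -6561/28 ≈ -234.32)
H = 729/746060 (H = -6561/(28*((-5*219²))) = -6561/(28*((-5*47961))) = -6561/28/(-239805) = -6561/28*(-1/239805) = 729/746060 ≈ 0.00097713)
H + F(-58) = 729/746060 - 176 = -131305831/746060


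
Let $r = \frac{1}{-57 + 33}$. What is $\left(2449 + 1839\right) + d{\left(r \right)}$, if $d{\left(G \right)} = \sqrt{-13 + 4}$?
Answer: $4288 + 3 i \approx 4288.0 + 3.0 i$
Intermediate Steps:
$r = - \frac{1}{24}$ ($r = \frac{1}{-24} = - \frac{1}{24} \approx -0.041667$)
$d{\left(G \right)} = 3 i$ ($d{\left(G \right)} = \sqrt{-9} = 3 i$)
$\left(2449 + 1839\right) + d{\left(r \right)} = \left(2449 + 1839\right) + 3 i = 4288 + 3 i$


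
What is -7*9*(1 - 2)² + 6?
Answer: -57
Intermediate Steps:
-7*9*(1 - 2)² + 6 = -7*(3*(-1))² + 6 = -7*(-3)² + 6 = -7*9 + 6 = -63 + 6 = -57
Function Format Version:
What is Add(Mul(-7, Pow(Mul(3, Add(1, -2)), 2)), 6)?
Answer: -57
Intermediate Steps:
Add(Mul(-7, Pow(Mul(3, Add(1, -2)), 2)), 6) = Add(Mul(-7, Pow(Mul(3, -1), 2)), 6) = Add(Mul(-7, Pow(-3, 2)), 6) = Add(Mul(-7, 9), 6) = Add(-63, 6) = -57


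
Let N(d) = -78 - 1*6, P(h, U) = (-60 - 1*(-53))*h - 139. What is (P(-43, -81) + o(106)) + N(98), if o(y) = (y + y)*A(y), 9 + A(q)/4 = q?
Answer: 82334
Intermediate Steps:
A(q) = -36 + 4*q
P(h, U) = -139 - 7*h (P(h, U) = (-60 + 53)*h - 139 = -7*h - 139 = -139 - 7*h)
o(y) = 2*y*(-36 + 4*y) (o(y) = (y + y)*(-36 + 4*y) = (2*y)*(-36 + 4*y) = 2*y*(-36 + 4*y))
N(d) = -84 (N(d) = -78 - 6 = -84)
(P(-43, -81) + o(106)) + N(98) = ((-139 - 7*(-43)) + 8*106*(-9 + 106)) - 84 = ((-139 + 301) + 8*106*97) - 84 = (162 + 82256) - 84 = 82418 - 84 = 82334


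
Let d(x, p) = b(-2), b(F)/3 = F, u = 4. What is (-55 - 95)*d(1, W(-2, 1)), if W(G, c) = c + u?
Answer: 900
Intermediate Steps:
b(F) = 3*F
W(G, c) = 4 + c (W(G, c) = c + 4 = 4 + c)
d(x, p) = -6 (d(x, p) = 3*(-2) = -6)
(-55 - 95)*d(1, W(-2, 1)) = (-55 - 95)*(-6) = -150*(-6) = 900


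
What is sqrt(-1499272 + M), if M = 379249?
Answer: 3*I*sqrt(124447) ≈ 1058.3*I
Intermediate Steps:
sqrt(-1499272 + M) = sqrt(-1499272 + 379249) = sqrt(-1120023) = 3*I*sqrt(124447)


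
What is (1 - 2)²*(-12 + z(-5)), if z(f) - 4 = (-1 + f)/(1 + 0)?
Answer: -14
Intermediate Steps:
z(f) = 3 + f (z(f) = 4 + (-1 + f)/(1 + 0) = 4 + (-1 + f)/1 = 4 + (-1 + f)*1 = 4 + (-1 + f) = 3 + f)
(1 - 2)²*(-12 + z(-5)) = (1 - 2)²*(-12 + (3 - 5)) = (-1)²*(-12 - 2) = 1*(-14) = -14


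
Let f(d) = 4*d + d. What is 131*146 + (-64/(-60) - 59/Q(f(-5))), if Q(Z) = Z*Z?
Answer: 35863073/1875 ≈ 19127.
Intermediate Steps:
f(d) = 5*d
Q(Z) = Z²
131*146 + (-64/(-60) - 59/Q(f(-5))) = 131*146 + (-64/(-60) - 59/((5*(-5))²)) = 19126 + (-64*(-1/60) - 59/((-25)²)) = 19126 + (16/15 - 59/625) = 19126 + 1823/1875 = 35863073/1875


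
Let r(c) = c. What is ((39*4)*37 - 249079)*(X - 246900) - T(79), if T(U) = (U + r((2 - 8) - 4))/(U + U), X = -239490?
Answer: 18698050493271/158 ≈ 1.1834e+11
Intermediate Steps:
T(U) = (-10 + U)/(2*U) (T(U) = (U + ((2 - 8) - 4))/(U + U) = (U + (-6 - 4))/((2*U)) = (U - 10)*(1/(2*U)) = (-10 + U)*(1/(2*U)) = (-10 + U)/(2*U))
((39*4)*37 - 249079)*(X - 246900) - T(79) = ((39*4)*37 - 249079)*(-239490 - 246900) - (-10 + 79)/(2*79) = (156*37 - 249079)*(-486390) - 69/(2*79) = (5772 - 249079)*(-486390) - 1*69/158 = -243307*(-486390) - 69/158 = 118342091730 - 69/158 = 18698050493271/158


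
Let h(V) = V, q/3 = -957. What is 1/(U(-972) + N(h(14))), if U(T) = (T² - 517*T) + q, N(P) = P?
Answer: 1/1444451 ≈ 6.9230e-7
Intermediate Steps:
q = -2871 (q = 3*(-957) = -2871)
U(T) = -2871 + T² - 517*T (U(T) = (T² - 517*T) - 2871 = -2871 + T² - 517*T)
1/(U(-972) + N(h(14))) = 1/((-2871 + (-972)² - 517*(-972)) + 14) = 1/((-2871 + 944784 + 502524) + 14) = 1/(1444437 + 14) = 1/1444451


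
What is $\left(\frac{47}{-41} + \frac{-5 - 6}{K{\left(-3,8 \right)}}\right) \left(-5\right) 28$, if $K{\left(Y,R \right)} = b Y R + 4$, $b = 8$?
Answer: $\frac{293475}{1927} \approx 152.3$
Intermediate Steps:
$K{\left(Y,R \right)} = 4 + 8 R Y$ ($K{\left(Y,R \right)} = 8 Y R + 4 = 8 R Y + 4 = 4 + 8 R Y$)
$\left(\frac{47}{-41} + \frac{-5 - 6}{K{\left(-3,8 \right)}}\right) \left(-5\right) 28 = \left(\frac{47}{-41} + \frac{-5 - 6}{4 + 8 \cdot 8 \left(-3\right)}\right) \left(-5\right) 28 = \left(47 \left(- \frac{1}{41}\right) - \frac{11}{4 - 192}\right) \left(-5\right) 28 = \left(- \frac{47}{41} - \frac{11}{-188}\right) \left(-5\right) 28 = \left(- \frac{47}{41} - - \frac{11}{188}\right) \left(-5\right) 28 = \left(- \frac{47}{41} + \frac{11}{188}\right) \left(-5\right) 28 = \left(- \frac{8385}{7708}\right) \left(-5\right) 28 = \frac{41925}{7708} \cdot 28 = \frac{293475}{1927}$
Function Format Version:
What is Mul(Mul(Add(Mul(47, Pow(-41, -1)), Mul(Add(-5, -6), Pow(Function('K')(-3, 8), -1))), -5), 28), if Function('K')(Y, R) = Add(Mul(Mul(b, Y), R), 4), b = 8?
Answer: Rational(293475, 1927) ≈ 152.30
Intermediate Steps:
Function('K')(Y, R) = Add(4, Mul(8, R, Y)) (Function('K')(Y, R) = Add(Mul(Mul(8, Y), R), 4) = Add(Mul(8, R, Y), 4) = Add(4, Mul(8, R, Y)))
Mul(Mul(Add(Mul(47, Pow(-41, -1)), Mul(Add(-5, -6), Pow(Function('K')(-3, 8), -1))), -5), 28) = Mul(Mul(Add(Mul(47, Pow(-41, -1)), Mul(Add(-5, -6), Pow(Add(4, Mul(8, 8, -3)), -1))), -5), 28) = Mul(Mul(Add(Mul(47, Rational(-1, 41)), Mul(-11, Pow(Add(4, -192), -1))), -5), 28) = Mul(Mul(Add(Rational(-47, 41), Mul(-11, Pow(-188, -1))), -5), 28) = Mul(Mul(Add(Rational(-47, 41), Mul(-11, Rational(-1, 188))), -5), 28) = Mul(Mul(Add(Rational(-47, 41), Rational(11, 188)), -5), 28) = Mul(Mul(Rational(-8385, 7708), -5), 28) = Mul(Rational(41925, 7708), 28) = Rational(293475, 1927)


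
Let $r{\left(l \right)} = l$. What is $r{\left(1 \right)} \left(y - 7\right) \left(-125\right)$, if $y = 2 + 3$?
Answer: $250$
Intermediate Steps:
$y = 5$
$r{\left(1 \right)} \left(y - 7\right) \left(-125\right) = 1 \left(5 - 7\right) \left(-125\right) = 1 \left(-2\right) \left(-125\right) = \left(-2\right) \left(-125\right) = 250$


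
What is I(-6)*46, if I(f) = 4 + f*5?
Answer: -1196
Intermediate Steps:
I(f) = 4 + 5*f
I(-6)*46 = (4 + 5*(-6))*46 = (4 - 30)*46 = -26*46 = -1196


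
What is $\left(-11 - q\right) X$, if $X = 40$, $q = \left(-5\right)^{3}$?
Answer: $4560$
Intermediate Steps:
$q = -125$
$\left(-11 - q\right) X = \left(-11 - -125\right) 40 = \left(-11 + 125\right) 40 = 114 \cdot 40 = 4560$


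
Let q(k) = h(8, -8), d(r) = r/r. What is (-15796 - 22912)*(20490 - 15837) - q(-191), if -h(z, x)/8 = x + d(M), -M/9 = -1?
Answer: -180108380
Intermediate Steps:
M = 9 (M = -9*(-1) = 9)
d(r) = 1
h(z, x) = -8 - 8*x (h(z, x) = -8*(x + 1) = -8*(1 + x) = -8 - 8*x)
q(k) = 56 (q(k) = -8 - 8*(-8) = -8 + 64 = 56)
(-15796 - 22912)*(20490 - 15837) - q(-191) = (-15796 - 22912)*(20490 - 15837) - 1*56 = -38708*4653 - 56 = -180108324 - 56 = -180108380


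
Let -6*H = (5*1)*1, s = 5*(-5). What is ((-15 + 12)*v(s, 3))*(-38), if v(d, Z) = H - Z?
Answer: -437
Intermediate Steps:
s = -25
H = -⅚ (H = -5*1/6 = -5/6 = -⅙*5 = -⅚ ≈ -0.83333)
v(d, Z) = -⅚ - Z
((-15 + 12)*v(s, 3))*(-38) = ((-15 + 12)*(-⅚ - 1*3))*(-38) = -3*(-⅚ - 3)*(-38) = -3*(-23/6)*(-38) = (23/2)*(-38) = -437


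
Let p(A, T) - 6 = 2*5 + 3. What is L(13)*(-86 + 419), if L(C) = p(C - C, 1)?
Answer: 6327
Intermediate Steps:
p(A, T) = 19 (p(A, T) = 6 + (2*5 + 3) = 6 + (10 + 3) = 6 + 13 = 19)
L(C) = 19
L(13)*(-86 + 419) = 19*(-86 + 419) = 19*333 = 6327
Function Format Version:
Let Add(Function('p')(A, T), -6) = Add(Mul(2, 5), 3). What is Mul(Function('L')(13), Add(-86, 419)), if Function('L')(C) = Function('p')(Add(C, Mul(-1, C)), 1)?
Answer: 6327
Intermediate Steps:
Function('p')(A, T) = 19 (Function('p')(A, T) = Add(6, Add(Mul(2, 5), 3)) = Add(6, Add(10, 3)) = Add(6, 13) = 19)
Function('L')(C) = 19
Mul(Function('L')(13), Add(-86, 419)) = Mul(19, Add(-86, 419)) = Mul(19, 333) = 6327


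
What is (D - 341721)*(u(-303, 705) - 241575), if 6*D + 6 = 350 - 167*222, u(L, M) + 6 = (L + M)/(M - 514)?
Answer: 16050006405144/191 ≈ 8.4031e+10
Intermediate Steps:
u(L, M) = -6 + (L + M)/(-514 + M) (u(L, M) = -6 + (L + M)/(M - 514) = -6 + (L + M)/(-514 + M))
D = -18365/3 (D = -1 + (350 - 167*222)/6 = -1 + (350 - 37074)/6 = -1 + (1/6)*(-36724) = -1 - 18362/3 = -18365/3 ≈ -6121.7)
(D - 341721)*(u(-303, 705) - 241575) = (-18365/3 - 341721)*((3084 - 303 - 5*705)/(-514 + 705) - 241575) = -1043528*((3084 - 303 - 3525)/191 - 241575)/3 = -1043528*((1/191)*(-744) - 241575)/3 = -1043528*(-744/191 - 241575)/3 = -1043528/3*(-46141569/191) = 16050006405144/191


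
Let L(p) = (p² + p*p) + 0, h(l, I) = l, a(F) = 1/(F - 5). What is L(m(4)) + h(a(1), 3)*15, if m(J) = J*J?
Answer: 2033/4 ≈ 508.25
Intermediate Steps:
m(J) = J²
a(F) = 1/(-5 + F)
L(p) = 2*p² (L(p) = (p² + p²) + 0 = 2*p² + 0 = 2*p²)
L(m(4)) + h(a(1), 3)*15 = 2*(4²)² + 15/(-5 + 1) = 2*16² + 15/(-4) = 2*256 - ¼*15 = 512 - 15/4 = 2033/4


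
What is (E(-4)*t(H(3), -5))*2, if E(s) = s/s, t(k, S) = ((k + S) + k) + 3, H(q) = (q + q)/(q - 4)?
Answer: -28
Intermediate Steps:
H(q) = 2*q/(-4 + q) (H(q) = (2*q)/(-4 + q) = 2*q/(-4 + q))
t(k, S) = 3 + S + 2*k (t(k, S) = ((S + k) + k) + 3 = (S + 2*k) + 3 = 3 + S + 2*k)
E(s) = 1
(E(-4)*t(H(3), -5))*2 = (1*(3 - 5 + 2*(2*3/(-4 + 3))))*2 = (1*(3 - 5 + 2*(2*3/(-1))))*2 = (1*(3 - 5 + 2*(2*3*(-1))))*2 = (1*(3 - 5 + 2*(-6)))*2 = (1*(3 - 5 - 12))*2 = (1*(-14))*2 = -14*2 = -28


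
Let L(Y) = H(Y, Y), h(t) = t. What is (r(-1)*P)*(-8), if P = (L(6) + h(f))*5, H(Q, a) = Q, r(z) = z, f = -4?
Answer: 80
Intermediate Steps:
L(Y) = Y
P = 10 (P = (6 - 4)*5 = 2*5 = 10)
(r(-1)*P)*(-8) = -1*10*(-8) = -10*(-8) = 80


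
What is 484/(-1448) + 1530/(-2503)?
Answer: -856723/906086 ≈ -0.94552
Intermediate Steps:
484/(-1448) + 1530/(-2503) = 484*(-1/1448) + 1530*(-1/2503) = -121/362 - 1530/2503 = -856723/906086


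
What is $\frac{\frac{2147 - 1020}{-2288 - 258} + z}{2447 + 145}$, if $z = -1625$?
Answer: $- \frac{1379459}{2199744} \approx -0.6271$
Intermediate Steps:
$\frac{\frac{2147 - 1020}{-2288 - 258} + z}{2447 + 145} = \frac{\frac{2147 - 1020}{-2288 - 258} - 1625}{2447 + 145} = \frac{\frac{1127}{-2546} - 1625}{2592} = \left(1127 \left(- \frac{1}{2546}\right) - 1625\right) \frac{1}{2592} = \left(- \frac{1127}{2546} - 1625\right) \frac{1}{2592} = \left(- \frac{4138377}{2546}\right) \frac{1}{2592} = - \frac{1379459}{2199744}$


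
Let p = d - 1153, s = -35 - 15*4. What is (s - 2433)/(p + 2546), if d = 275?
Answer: -632/417 ≈ -1.5156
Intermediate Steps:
s = -95 (s = -35 - 60 = -95)
p = -878 (p = 275 - 1153 = -878)
(s - 2433)/(p + 2546) = (-95 - 2433)/(-878 + 2546) = -2528/1668 = -2528*1/1668 = -632/417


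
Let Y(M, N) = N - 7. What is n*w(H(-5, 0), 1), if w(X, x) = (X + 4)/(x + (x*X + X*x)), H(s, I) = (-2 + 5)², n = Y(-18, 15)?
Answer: 104/19 ≈ 5.4737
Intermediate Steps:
Y(M, N) = -7 + N
n = 8 (n = -7 + 15 = 8)
H(s, I) = 9 (H(s, I) = 3² = 9)
w(X, x) = (4 + X)/(x + 2*X*x) (w(X, x) = (4 + X)/(x + (X*x + X*x)) = (4 + X)/(x + 2*X*x))
n*w(H(-5, 0), 1) = 8*((4 + 9)/(1*(1 + 2*9))) = 8*(1*13/(1 + 18)) = 8*(1*13/19) = 8*(1*(1/19)*13) = 8*(13/19) = 104/19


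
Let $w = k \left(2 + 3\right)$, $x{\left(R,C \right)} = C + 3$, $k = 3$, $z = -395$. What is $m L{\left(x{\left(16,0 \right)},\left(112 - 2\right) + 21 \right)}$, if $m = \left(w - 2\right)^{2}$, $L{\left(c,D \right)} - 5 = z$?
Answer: $-65910$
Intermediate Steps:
$x{\left(R,C \right)} = 3 + C$
$w = 15$ ($w = 3 \left(2 + 3\right) = 3 \cdot 5 = 15$)
$L{\left(c,D \right)} = -390$ ($L{\left(c,D \right)} = 5 - 395 = -390$)
$m = 169$ ($m = \left(15 - 2\right)^{2} = 13^{2} = 169$)
$m L{\left(x{\left(16,0 \right)},\left(112 - 2\right) + 21 \right)} = 169 \left(-390\right) = -65910$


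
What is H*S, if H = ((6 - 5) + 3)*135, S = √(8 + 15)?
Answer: 540*√23 ≈ 2589.8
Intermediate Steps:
S = √23 ≈ 4.7958
H = 540 (H = (1 + 3)*135 = 4*135 = 540)
H*S = 540*√23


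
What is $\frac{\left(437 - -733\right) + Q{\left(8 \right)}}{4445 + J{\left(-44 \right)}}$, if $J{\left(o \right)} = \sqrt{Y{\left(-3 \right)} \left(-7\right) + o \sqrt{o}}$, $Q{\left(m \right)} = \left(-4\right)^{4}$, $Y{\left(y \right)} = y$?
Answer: $\frac{1426}{4445 + \sqrt{21 - 88 i \sqrt{11}}} \approx 0.31991 + 0.00083636 i$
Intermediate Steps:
$Q{\left(m \right)} = 256$
$J{\left(o \right)} = \sqrt{21 + o^{\frac{3}{2}}}$ ($J{\left(o \right)} = \sqrt{\left(-3\right) \left(-7\right) + o \sqrt{o}} = \sqrt{21 + o^{\frac{3}{2}}}$)
$\frac{\left(437 - -733\right) + Q{\left(8 \right)}}{4445 + J{\left(-44 \right)}} = \frac{\left(437 - -733\right) + 256}{4445 + \sqrt{21 + \left(-44\right)^{\frac{3}{2}}}} = \frac{\left(437 + 733\right) + 256}{4445 + \sqrt{21 - 88 i \sqrt{11}}} = \frac{1170 + 256}{4445 + \sqrt{21 - 88 i \sqrt{11}}} = \frac{1426}{4445 + \sqrt{21 - 88 i \sqrt{11}}}$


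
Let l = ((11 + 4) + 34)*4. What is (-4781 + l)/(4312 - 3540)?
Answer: -4585/772 ≈ -5.9391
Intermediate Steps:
l = 196 (l = (15 + 34)*4 = 49*4 = 196)
(-4781 + l)/(4312 - 3540) = (-4781 + 196)/(4312 - 3540) = -4585/772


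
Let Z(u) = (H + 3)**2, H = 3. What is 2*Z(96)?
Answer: 72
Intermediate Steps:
Z(u) = 36 (Z(u) = (3 + 3)**2 = 6**2 = 36)
2*Z(96) = 2*36 = 72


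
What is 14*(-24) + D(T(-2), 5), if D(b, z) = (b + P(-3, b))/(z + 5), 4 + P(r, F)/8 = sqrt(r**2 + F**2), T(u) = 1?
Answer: -3391/10 + 4*sqrt(10)/5 ≈ -336.57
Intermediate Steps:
P(r, F) = -32 + 8*sqrt(F**2 + r**2) (P(r, F) = -32 + 8*sqrt(r**2 + F**2) = -32 + 8*sqrt(F**2 + r**2))
D(b, z) = (-32 + b + 8*sqrt(9 + b**2))/(5 + z) (D(b, z) = (b + (-32 + 8*sqrt(b**2 + (-3)**2)))/(z + 5) = (b + (-32 + 8*sqrt(b**2 + 9)))/(5 + z) = (b + (-32 + 8*sqrt(9 + b**2)))/(5 + z) = (-32 + b + 8*sqrt(9 + b**2))/(5 + z))
14*(-24) + D(T(-2), 5) = 14*(-24) + (-32 + 1 + 8*sqrt(9 + 1**2))/(5 + 5) = -336 + (-32 + 1 + 8*sqrt(9 + 1))/10 = -336 + (-32 + 1 + 8*sqrt(10))/10 = -336 + (-31 + 8*sqrt(10))/10 = -336 + (-31/10 + 4*sqrt(10)/5) = -3391/10 + 4*sqrt(10)/5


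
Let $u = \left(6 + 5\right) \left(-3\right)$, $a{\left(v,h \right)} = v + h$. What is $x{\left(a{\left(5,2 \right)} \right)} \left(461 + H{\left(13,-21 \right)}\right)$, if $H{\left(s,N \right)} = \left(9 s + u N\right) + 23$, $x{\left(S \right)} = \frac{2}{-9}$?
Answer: $- \frac{2588}{9} \approx -287.56$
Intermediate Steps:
$a{\left(v,h \right)} = h + v$
$u = -33$ ($u = 11 \left(-3\right) = -33$)
$x{\left(S \right)} = - \frac{2}{9}$ ($x{\left(S \right)} = 2 \left(- \frac{1}{9}\right) = - \frac{2}{9}$)
$H{\left(s,N \right)} = 23 - 33 N + 9 s$ ($H{\left(s,N \right)} = \left(9 s - 33 N\right) + 23 = \left(- 33 N + 9 s\right) + 23 = 23 - 33 N + 9 s$)
$x{\left(a{\left(5,2 \right)} \right)} \left(461 + H{\left(13,-21 \right)}\right) = - \frac{2 \left(461 + \left(23 - -693 + 9 \cdot 13\right)\right)}{9} = - \frac{2 \left(461 + \left(23 + 693 + 117\right)\right)}{9} = - \frac{2 \left(461 + 833\right)}{9} = \left(- \frac{2}{9}\right) 1294 = - \frac{2588}{9}$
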